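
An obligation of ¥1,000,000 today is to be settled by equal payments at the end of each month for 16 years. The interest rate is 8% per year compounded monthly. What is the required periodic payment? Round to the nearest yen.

Level ordinary annuity; solve PV = PMT × [(1 − (1+r)^−n)/r] for PMT.
Periodic rate r = 0.08/12 per month; n is counted in months.
With n = 192: PMT = 1,000,000 / ([(1 − (1+r)^−n)/r]) = ¥9,249

¥9,249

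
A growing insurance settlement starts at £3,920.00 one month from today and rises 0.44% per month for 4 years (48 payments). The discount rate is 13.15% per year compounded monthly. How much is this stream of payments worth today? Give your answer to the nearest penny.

£160,373.98

Periodic rate r = 0.1315/12 per month; n is counted in months.
Growing ordinary annuity: PV = PMT₁ × [1 − ((1+g)/(1+r))^n] / (r − g) = 3,920 × [1 − ((1+0.0044)/(1+r))^48] / (r − 0.0044) = £160,373.98.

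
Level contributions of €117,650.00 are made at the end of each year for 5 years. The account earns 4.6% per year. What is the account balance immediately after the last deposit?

This is an ordinary annuity: 5 deposits of €117,650.00 at the end of each year.
Periodic rate r = 0.046 per year.
FV = PMT × [((1+r)^n − 1)/r] = 117,650 × [(1+r)^5 − 1] / r = €644,916.26

€644,916.26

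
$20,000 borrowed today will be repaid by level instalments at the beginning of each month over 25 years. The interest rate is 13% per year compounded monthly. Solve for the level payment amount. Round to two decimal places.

$223.15

Level annuity due; solve PV = PMT × [(1 − (1+r)^−n)/r] × (1+r) for PMT.
Periodic rate r = 0.13/12 per month; n is counted in months.
With n = 300: PMT = 20,000 / ([(1 − (1+r)^−n)/r] × (1+r)) = $223.15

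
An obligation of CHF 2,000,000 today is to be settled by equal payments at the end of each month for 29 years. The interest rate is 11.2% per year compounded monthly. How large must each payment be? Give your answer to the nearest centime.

CHF 19,433.14

Level ordinary annuity; solve PV = PMT × [(1 − (1+r)^−n)/r] for PMT.
Periodic rate r = 0.112/12 per month; n is counted in months.
With n = 348: PMT = 2,000,000 / ([(1 − (1+r)^−n)/r]) = CHF 19,433.14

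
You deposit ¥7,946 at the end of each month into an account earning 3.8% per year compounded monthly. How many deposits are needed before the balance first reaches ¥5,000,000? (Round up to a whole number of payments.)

Periodic rate r = 0.038/12 per month; n is counted in months.
Ordinary annuity FV: 5,000,000 = 7,946 × [((1+r)^n − 1)/r].
(1+r)^n = 1 + 5,000,000 × r / 7,946, so n = ln(1 + 5,000,000·r/7,946) / ln(1+r) = 346.70.
Round up to a whole number of payments: n = 347.

347 payments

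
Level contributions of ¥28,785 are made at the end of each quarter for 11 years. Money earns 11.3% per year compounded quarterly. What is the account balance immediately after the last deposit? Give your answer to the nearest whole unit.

This is an ordinary annuity: 44 deposits of ¥28,785 at the end of each quarter.
Periodic rate r = 0.113/4 per quarter; n is counted in quarters.
FV = PMT × [((1+r)^n − 1)/r] = 28,785 × [(1+r)^44 − 1] / r = ¥2,452,356

¥2,452,356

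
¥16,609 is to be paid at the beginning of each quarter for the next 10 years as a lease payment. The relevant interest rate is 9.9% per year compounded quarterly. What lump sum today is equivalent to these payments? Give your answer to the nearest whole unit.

This is an annuity due: 40 payments of ¥16,609 at the beginning of each quarter.
Periodic rate r = 0.099/4 per quarter; n is counted in quarters.
PV = PMT × [(1 − (1+r)^−n)/r] × (1+r) = 16,609 × [1 − (1+r)^−40] / r × (1+r) = ¥429,056

¥429,056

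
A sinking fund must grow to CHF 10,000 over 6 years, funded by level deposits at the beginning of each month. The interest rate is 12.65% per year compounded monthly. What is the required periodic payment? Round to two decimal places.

Level annuity due; solve FV = PMT × [((1+r)^n − 1)/r] × (1+r) for PMT.
Periodic rate r = 0.1265/12 per month; n is counted in months.
With n = 72: PMT = 10,000 / ([((1+r)^n − 1)/r] × (1+r)) = CHF 92.51

CHF 92.51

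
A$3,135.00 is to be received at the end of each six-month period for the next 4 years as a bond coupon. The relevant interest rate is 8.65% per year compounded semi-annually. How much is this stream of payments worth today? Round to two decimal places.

This is an ordinary annuity: 8 payments of A$3,135.00 at the end of each six-month period.
Periodic rate r = 0.0865/2 per half-year; n is counted in half-years.
PV = PMT × [(1 − (1+r)^−n)/r] = 3,135 × [1 − (1+r)^−8] / r = A$20,826.75

A$20,826.75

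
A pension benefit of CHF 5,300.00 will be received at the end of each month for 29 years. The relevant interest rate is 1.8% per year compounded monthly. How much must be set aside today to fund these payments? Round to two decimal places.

CHF 1,436,071.05

This is an ordinary annuity: 348 payments of CHF 5,300.00 at the end of each month.
Periodic rate r = 0.018/12 per month; n is counted in months.
PV = PMT × [(1 − (1+r)^−n)/r] = 5,300 × [1 − (1+r)^−348] / r = CHF 1,436,071.05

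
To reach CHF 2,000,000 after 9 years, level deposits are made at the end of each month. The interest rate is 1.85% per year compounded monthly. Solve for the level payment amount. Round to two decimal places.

CHF 17,033.85

Level ordinary annuity; solve FV = PMT × [((1+r)^n − 1)/r] for PMT.
Periodic rate r = 0.0185/12 per month; n is counted in months.
With n = 108: PMT = 2,000,000 / ([((1+r)^n − 1)/r]) = CHF 17,033.85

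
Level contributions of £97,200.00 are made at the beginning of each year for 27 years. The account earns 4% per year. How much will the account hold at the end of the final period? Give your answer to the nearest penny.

£4,759,649.07

This is an annuity due: 27 deposits of £97,200.00 at the beginning of each year.
Periodic rate r = 0.04 per year.
FV = PMT × [((1+r)^n − 1)/r] × (1+r) = 97,200 × [(1+r)^27 − 1] / r × (1+r) = £4,759,649.07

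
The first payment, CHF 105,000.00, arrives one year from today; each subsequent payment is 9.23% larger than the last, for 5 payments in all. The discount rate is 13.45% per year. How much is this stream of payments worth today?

CHF 429,589.36

Periodic rate r = 0.1345 per year.
Growing ordinary annuity: PV = PMT₁ × [1 − ((1+g)/(1+r))^n] / (r − g) = 105,000 × [1 − ((1+0.0923)/(1+r))^5] / (r − 0.0923) = CHF 429,589.36.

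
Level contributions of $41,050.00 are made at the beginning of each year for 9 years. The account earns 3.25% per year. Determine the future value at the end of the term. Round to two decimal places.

This is an annuity due: 9 deposits of $41,050.00 at the beginning of each year.
Periodic rate r = 0.0325 per year.
FV = PMT × [((1+r)^n − 1)/r] × (1+r) = 41,050 × [(1+r)^9 − 1] / r × (1+r) = $434,996.50

$434,996.50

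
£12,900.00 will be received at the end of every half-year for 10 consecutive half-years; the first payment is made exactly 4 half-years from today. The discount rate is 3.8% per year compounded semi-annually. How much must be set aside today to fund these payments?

£110,088.92

Ordinary annuity of 10 payments, first payment at period 4.
Periodic rate r = 0.038/2 per half-year; n is counted in half-years.
The ordinary-annuity PV formula values the stream one period before the first payment (period 3); discount that back 3 periods:
PV₀ = 12,900 × [1 − (1+r)^−10] / r × (1+r)^−3 = £110,088.92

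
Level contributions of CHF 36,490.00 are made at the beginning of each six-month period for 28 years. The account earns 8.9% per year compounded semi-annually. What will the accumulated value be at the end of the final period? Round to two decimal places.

CHF 8,951,842.47

This is an annuity due: 56 deposits of CHF 36,490.00 at the beginning of each six-month period.
Periodic rate r = 0.089/2 per half-year; n is counted in half-years.
FV = PMT × [((1+r)^n − 1)/r] × (1+r) = 36,490 × [(1+r)^56 − 1] / r × (1+r) = CHF 8,951,842.47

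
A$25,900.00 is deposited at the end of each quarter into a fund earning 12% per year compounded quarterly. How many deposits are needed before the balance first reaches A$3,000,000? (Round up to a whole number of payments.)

51 payments

Periodic rate r = 0.12/4 per quarter; n is counted in quarters.
Ordinary annuity FV: 3,000,000 = 25,900 × [((1+r)^n − 1)/r].
(1+r)^n = 1 + 3,000,000 × r / 25,900, so n = ln(1 + 3,000,000·r/25,900) / ln(1+r) = 50.70.
Round up to a whole number of payments: n = 51.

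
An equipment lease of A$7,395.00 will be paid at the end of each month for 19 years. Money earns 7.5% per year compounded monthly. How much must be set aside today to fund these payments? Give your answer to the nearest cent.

This is an ordinary annuity: 228 payments of A$7,395.00 at the end of each month.
Periodic rate r = 0.075/12 per month; n is counted in months.
PV = PMT × [(1 − (1+r)^−n)/r] = 7,395 × [1 − (1+r)^−228] / r = A$897,365.62

A$897,365.62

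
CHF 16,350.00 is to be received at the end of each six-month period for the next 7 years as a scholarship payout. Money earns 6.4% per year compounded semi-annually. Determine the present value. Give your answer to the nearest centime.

This is an ordinary annuity: 14 payments of CHF 16,350.00 at the end of each six-month period.
Periodic rate r = 0.064/2 per half-year; n is counted in half-years.
PV = PMT × [(1 − (1+r)^−n)/r] = 16,350 × [1 − (1+r)^−14] / r = CHF 182,197.90

CHF 182,197.90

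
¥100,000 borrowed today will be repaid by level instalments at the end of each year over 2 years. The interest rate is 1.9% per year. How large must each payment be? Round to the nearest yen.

Level ordinary annuity; solve PV = PMT × [(1 − (1+r)^−n)/r] for PMT.
Periodic rate r = 0.019 per year.
With n = 2: PMT = 100,000 / ([(1 − (1+r)^−n)/r]) = ¥51,429

¥51,429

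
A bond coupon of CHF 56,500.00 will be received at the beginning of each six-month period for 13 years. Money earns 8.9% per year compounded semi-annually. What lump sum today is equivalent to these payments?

This is an annuity due: 26 payments of CHF 56,500.00 at the beginning of each six-month period.
Periodic rate r = 0.089/2 per half-year; n is counted in half-years.
PV = PMT × [(1 − (1+r)^−n)/r] × (1+r) = 56,500 × [1 − (1+r)^−26] / r × (1+r) = CHF 898,622.35

CHF 898,622.35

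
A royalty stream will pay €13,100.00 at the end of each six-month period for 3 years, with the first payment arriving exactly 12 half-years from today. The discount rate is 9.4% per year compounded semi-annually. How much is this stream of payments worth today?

Ordinary annuity of 6 payments, first payment at period 12.
Periodic rate r = 0.094/2 per half-year; n is counted in half-years.
The ordinary-annuity PV formula values the stream one period before the first payment (period 11); discount that back 11 periods:
PV₀ = 13,100 × [1 − (1+r)^−6] / r × (1+r)^−11 = €40,507.07

€40,507.07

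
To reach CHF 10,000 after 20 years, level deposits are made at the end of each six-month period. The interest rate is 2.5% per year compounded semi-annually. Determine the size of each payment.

Level ordinary annuity; solve FV = PMT × [((1+r)^n − 1)/r] for PMT.
Periodic rate r = 0.025/2 per half-year; n is counted in half-years.
With n = 40: PMT = 10,000 / ([((1+r)^n − 1)/r]) = CHF 194.21

CHF 194.21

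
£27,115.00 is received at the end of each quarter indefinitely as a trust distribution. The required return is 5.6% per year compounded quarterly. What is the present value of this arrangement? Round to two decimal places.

Periodic rate r = 0.056/4 per quarter.
Level perpetuity: PV = PMT / r = 27,115 / (0.056/4) = £1,936,785.71.

£1,936,785.71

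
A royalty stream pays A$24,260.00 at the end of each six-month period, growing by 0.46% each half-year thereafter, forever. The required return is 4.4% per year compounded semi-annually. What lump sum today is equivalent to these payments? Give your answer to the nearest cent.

Periodic rate r = 0.044/2 per half-year.
Growing perpetuity (Gordon): PV = PMT₁ / (r − g) = 24,260 / (r − 0.0046) = A$1,394,252.87.

A$1,394,252.87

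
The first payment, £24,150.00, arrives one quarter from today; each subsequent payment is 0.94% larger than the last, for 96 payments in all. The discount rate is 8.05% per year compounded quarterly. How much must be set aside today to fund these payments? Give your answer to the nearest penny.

Periodic rate r = 0.0805/4 per quarter; n is counted in quarters.
Growing ordinary annuity: PV = PMT₁ × [1 − ((1+g)/(1+r))^n] / (r − g) = 24,150 × [1 − ((1+0.0094)/(1+r))^96] / (r − 0.0094) = £1,435,408.12.

£1,435,408.12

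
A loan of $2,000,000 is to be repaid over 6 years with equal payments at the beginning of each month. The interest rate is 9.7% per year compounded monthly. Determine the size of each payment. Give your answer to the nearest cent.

Level annuity due; solve PV = PMT × [(1 − (1+r)^−n)/r] × (1+r) for PMT.
Periodic rate r = 0.097/12 per month; n is counted in months.
With n = 72: PMT = 2,000,000 / ([(1 − (1+r)^−n)/r] × (1+r)) = $36,455.14

$36,455.14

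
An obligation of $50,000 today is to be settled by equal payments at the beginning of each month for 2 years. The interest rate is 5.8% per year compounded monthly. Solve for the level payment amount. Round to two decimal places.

Level annuity due; solve PV = PMT × [(1 − (1+r)^−n)/r] × (1+r) for PMT.
Periodic rate r = 0.058/12 per month; n is counted in months.
With n = 24: PMT = 50,000 / ([(1 − (1+r)^−n)/r] × (1+r)) = $2,200.89

$2,200.89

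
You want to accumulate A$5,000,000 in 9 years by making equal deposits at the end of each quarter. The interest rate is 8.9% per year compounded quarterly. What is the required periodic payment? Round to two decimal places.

A$92,072.20

Level ordinary annuity; solve FV = PMT × [((1+r)^n − 1)/r] for PMT.
Periodic rate r = 0.089/4 per quarter; n is counted in quarters.
With n = 36: PMT = 5,000,000 / ([((1+r)^n − 1)/r]) = A$92,072.20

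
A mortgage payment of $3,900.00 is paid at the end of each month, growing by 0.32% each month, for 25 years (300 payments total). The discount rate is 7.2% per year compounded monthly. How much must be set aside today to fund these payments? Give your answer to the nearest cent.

$789,229.10

Periodic rate r = 0.072/12 per month; n is counted in months.
Growing ordinary annuity: PV = PMT₁ × [1 − ((1+g)/(1+r))^n] / (r − g) = 3,900 × [1 − ((1+0.0032)/(1+r))^300] / (r − 0.0032) = $789,229.10.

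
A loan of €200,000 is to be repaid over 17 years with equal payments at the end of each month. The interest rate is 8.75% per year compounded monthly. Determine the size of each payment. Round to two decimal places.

Level ordinary annuity; solve PV = PMT × [(1 − (1+r)^−n)/r] for PMT.
Periodic rate r = 0.0875/12 per month; n is counted in months.
With n = 204: PMT = 200,000 / ([(1 − (1+r)^−n)/r]) = €1,886.98

€1,886.98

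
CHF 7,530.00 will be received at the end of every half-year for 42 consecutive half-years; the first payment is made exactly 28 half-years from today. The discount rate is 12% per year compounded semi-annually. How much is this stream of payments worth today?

Ordinary annuity of 42 payments, first payment at period 28.
Periodic rate r = 0.12/2 per half-year; n is counted in half-years.
The ordinary-annuity PV formula values the stream one period before the first payment (period 27); discount that back 27 periods:
PV₀ = 7,530 × [1 − (1+r)^−42] / r × (1+r)^−27 = CHF 23,772.83

CHF 23,772.83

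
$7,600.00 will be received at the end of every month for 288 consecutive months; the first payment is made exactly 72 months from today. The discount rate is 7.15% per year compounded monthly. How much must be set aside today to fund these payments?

$685,411.52

Ordinary annuity of 288 payments, first payment at period 72.
Periodic rate r = 0.0715/12 per month; n is counted in months.
The ordinary-annuity PV formula values the stream one period before the first payment (period 71); discount that back 71 periods:
PV₀ = 7,600 × [1 − (1+r)^−288] / r × (1+r)^−71 = $685,411.52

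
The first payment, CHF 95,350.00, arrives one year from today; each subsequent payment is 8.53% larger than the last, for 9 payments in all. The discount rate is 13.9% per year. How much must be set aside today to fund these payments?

Periodic rate r = 0.139 per year.
Growing ordinary annuity: PV = PMT₁ × [1 − ((1+g)/(1+r))^n] / (r − g) = 95,350 × [1 − ((1+0.0853)/(1+r))^9] / (r − 0.0853) = CHF 625,914.24.

CHF 625,914.24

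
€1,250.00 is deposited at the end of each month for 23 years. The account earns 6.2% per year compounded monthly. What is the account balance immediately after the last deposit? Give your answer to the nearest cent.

€761,314.41

This is an ordinary annuity: 276 deposits of €1,250.00 at the end of each month.
Periodic rate r = 0.062/12 per month; n is counted in months.
FV = PMT × [((1+r)^n − 1)/r] = 1,250 × [(1+r)^276 − 1] / r = €761,314.41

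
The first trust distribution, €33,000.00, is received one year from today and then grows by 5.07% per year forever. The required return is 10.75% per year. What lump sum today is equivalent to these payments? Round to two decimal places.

Periodic rate r = 0.1075 per year.
Growing perpetuity (Gordon): PV = PMT₁ / (r − g) = 33,000 / (r − 0.0507) = €580,985.92.

€580,985.92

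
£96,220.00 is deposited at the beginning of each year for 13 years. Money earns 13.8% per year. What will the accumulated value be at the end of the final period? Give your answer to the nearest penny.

This is an annuity due: 13 deposits of £96,220.00 at the beginning of each year.
Periodic rate r = 0.138 per year.
FV = PMT × [((1+r)^n − 1)/r] × (1+r) = 96,220 × [(1+r)^13 − 1] / r × (1+r) = £3,466,223.04

£3,466,223.04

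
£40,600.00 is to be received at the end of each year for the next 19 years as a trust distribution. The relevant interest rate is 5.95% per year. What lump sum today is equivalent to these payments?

£454,795.62

This is an ordinary annuity: 19 payments of £40,600.00 at the end of each year.
Periodic rate r = 0.0595 per year.
PV = PMT × [(1 − (1+r)^−n)/r] = 40,600 × [1 − (1+r)^−19] / r = £454,795.62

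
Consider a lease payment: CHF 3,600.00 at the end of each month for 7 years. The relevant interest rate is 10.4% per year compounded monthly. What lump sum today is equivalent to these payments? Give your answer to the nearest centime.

CHF 214,176.17

This is an ordinary annuity: 84 payments of CHF 3,600.00 at the end of each month.
Periodic rate r = 0.104/12 per month; n is counted in months.
PV = PMT × [(1 − (1+r)^−n)/r] = 3,600 × [1 − (1+r)^−84] / r = CHF 214,176.17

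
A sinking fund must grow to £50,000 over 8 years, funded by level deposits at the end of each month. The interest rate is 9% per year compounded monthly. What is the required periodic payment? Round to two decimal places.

£357.51

Level ordinary annuity; solve FV = PMT × [((1+r)^n − 1)/r] for PMT.
Periodic rate r = 0.09/12 per month; n is counted in months.
With n = 96: PMT = 50,000 / ([((1+r)^n − 1)/r]) = £357.51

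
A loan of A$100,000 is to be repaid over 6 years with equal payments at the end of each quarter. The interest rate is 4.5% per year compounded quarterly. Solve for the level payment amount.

Level ordinary annuity; solve PV = PMT × [(1 − (1+r)^−n)/r] for PMT.
Periodic rate r = 0.045/4 per quarter; n is counted in quarters.
With n = 24: PMT = 100,000 / ([(1 − (1+r)^−n)/r]) = A$4,777.70

A$4,777.70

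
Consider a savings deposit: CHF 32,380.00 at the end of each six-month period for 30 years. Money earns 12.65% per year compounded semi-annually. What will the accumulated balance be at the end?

CHF 19,780,761.50

This is an ordinary annuity: 60 deposits of CHF 32,380.00 at the end of each six-month period.
Periodic rate r = 0.1265/2 per half-year; n is counted in half-years.
FV = PMT × [((1+r)^n − 1)/r] = 32,380 × [(1+r)^60 − 1] / r = CHF 19,780,761.50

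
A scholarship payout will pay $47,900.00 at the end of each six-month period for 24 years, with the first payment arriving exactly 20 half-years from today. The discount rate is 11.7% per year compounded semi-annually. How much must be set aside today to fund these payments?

$259,854.78

Ordinary annuity of 48 payments, first payment at period 20.
Periodic rate r = 0.117/2 per half-year; n is counted in half-years.
The ordinary-annuity PV formula values the stream one period before the first payment (period 19); discount that back 19 periods:
PV₀ = 47,900 × [1 − (1+r)^−48] / r × (1+r)^−19 = $259,854.78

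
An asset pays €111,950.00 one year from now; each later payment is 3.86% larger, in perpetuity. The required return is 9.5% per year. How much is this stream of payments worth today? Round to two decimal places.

€1,984,929.08

Periodic rate r = 0.095 per year.
Growing perpetuity (Gordon): PV = PMT₁ / (r − g) = 111,950 / (r − 0.0386) = €1,984,929.08.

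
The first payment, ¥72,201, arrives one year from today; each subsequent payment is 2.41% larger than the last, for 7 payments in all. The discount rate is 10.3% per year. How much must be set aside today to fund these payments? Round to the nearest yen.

¥370,800

Periodic rate r = 0.103 per year.
Growing ordinary annuity: PV = PMT₁ × [1 − ((1+g)/(1+r))^n] / (r − g) = 72,201 × [1 − ((1+0.0241)/(1+r))^7] / (r − 0.0241) = ¥370,800.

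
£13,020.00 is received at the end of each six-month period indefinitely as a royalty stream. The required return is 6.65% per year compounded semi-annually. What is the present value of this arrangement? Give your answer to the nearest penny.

£391,578.95

Periodic rate r = 0.0665/2 per half-year.
Level perpetuity: PV = PMT / r = 13,020 / (0.0665/2) = £391,578.95.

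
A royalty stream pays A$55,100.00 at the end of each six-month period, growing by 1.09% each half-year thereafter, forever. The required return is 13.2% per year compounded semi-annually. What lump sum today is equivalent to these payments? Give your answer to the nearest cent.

Periodic rate r = 0.132/2 per half-year.
Growing perpetuity (Gordon): PV = PMT₁ / (r − g) = 55,100 / (r − 0.0109) = A$1,000,000.00.

A$1,000,000.00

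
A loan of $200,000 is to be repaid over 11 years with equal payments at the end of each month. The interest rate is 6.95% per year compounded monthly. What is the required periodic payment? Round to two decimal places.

Level ordinary annuity; solve PV = PMT × [(1 − (1+r)^−n)/r] for PMT.
Periodic rate r = 0.0695/12 per month; n is counted in months.
With n = 132: PMT = 200,000 / ([(1 − (1+r)^−n)/r]) = $2,171.58

$2,171.58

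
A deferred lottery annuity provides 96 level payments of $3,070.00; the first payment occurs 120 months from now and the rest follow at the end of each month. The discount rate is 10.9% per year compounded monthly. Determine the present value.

Ordinary annuity of 96 payments, first payment at period 120.
Periodic rate r = 0.109/12 per month; n is counted in months.
The ordinary-annuity PV formula values the stream one period before the first payment (period 119); discount that back 119 periods:
PV₀ = 3,070 × [1 − (1+r)^−96] / r × (1+r)^−119 = $66,862.27

$66,862.27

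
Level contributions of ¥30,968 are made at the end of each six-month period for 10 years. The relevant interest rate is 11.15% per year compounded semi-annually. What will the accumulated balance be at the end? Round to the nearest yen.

This is an ordinary annuity: 20 deposits of ¥30,968 at the end of each six-month period.
Periodic rate r = 0.1115/2 per half-year; n is counted in half-years.
FV = PMT × [((1+r)^n − 1)/r] = 30,968 × [(1+r)^20 − 1] / r = ¥1,088,476

¥1,088,476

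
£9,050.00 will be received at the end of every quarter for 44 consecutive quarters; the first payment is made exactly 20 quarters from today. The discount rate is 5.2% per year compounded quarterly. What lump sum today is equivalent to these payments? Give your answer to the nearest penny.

£236,121.28

Ordinary annuity of 44 payments, first payment at period 20.
Periodic rate r = 0.052/4 per quarter; n is counted in quarters.
The ordinary-annuity PV formula values the stream one period before the first payment (period 19); discount that back 19 periods:
PV₀ = 9,050 × [1 − (1+r)^−44] / r × (1+r)^−19 = £236,121.28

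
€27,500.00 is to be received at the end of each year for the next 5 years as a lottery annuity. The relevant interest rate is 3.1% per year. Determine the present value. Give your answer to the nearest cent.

€125,583.16

This is an ordinary annuity: 5 payments of €27,500.00 at the end of each year.
Periodic rate r = 0.031 per year.
PV = PMT × [(1 − (1+r)^−n)/r] = 27,500 × [1 − (1+r)^−5] / r = €125,583.16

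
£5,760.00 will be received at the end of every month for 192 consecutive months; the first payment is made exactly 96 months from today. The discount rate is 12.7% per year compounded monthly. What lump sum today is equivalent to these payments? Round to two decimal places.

Ordinary annuity of 192 payments, first payment at period 96.
Periodic rate r = 0.127/12 per month; n is counted in months.
The ordinary-annuity PV formula values the stream one period before the first payment (period 95); discount that back 95 periods:
PV₀ = 5,760 × [1 − (1+r)^−192] / r × (1+r)^−95 = £173,670.86

£173,670.86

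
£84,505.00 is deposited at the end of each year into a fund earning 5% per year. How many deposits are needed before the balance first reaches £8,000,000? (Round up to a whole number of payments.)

36 payments

Periodic rate r = 0.05 per year.
Ordinary annuity FV: 8,000,000 = 84,505 × [((1+r)^n − 1)/r].
(1+r)^n = 1 + 8,000,000 × r / 84,505, so n = ln(1 + 8,000,000·r/84,505) / ln(1+r) = 35.79.
Round up to a whole number of payments: n = 36.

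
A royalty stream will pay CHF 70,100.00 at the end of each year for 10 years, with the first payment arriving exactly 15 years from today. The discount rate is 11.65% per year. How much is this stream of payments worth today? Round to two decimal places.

Ordinary annuity of 10 payments, first payment at period 15.
Periodic rate r = 0.1165 per year.
The ordinary-annuity PV formula values the stream one period before the first payment (period 14); discount that back 14 periods:
PV₀ = 70,100 × [1 − (1+r)^−10] / r × (1+r)^−14 = CHF 85,903.29

CHF 85,903.29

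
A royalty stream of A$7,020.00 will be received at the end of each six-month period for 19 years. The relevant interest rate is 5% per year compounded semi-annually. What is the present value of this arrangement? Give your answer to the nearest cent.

A$170,927.19

This is an ordinary annuity: 38 payments of A$7,020.00 at the end of each six-month period.
Periodic rate r = 0.05/2 per half-year; n is counted in half-years.
PV = PMT × [(1 − (1+r)^−n)/r] = 7,020 × [1 − (1+r)^−38] / r = A$170,927.19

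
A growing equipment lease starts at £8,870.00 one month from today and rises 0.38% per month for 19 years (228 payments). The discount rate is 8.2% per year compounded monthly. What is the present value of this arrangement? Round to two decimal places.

Periodic rate r = 0.082/12 per month; n is counted in months.
Growing ordinary annuity: PV = PMT₁ × [1 − ((1+g)/(1+r))^n] / (r − g) = 8,870 × [1 − ((1+0.0038)/(1+r))^228] / (r − 0.0038) = £1,454,459.05.

£1,454,459.05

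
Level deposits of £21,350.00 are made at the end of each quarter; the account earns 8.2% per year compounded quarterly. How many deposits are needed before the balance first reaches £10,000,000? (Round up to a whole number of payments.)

117 payments

Periodic rate r = 0.082/4 per quarter; n is counted in quarters.
Ordinary annuity FV: 10,000,000 = 21,350 × [((1+r)^n − 1)/r].
(1+r)^n = 1 + 10,000,000 × r / 21,350, so n = ln(1 + 10,000,000·r/21,350) / ln(1+r) = 116.35.
Round up to a whole number of payments: n = 117.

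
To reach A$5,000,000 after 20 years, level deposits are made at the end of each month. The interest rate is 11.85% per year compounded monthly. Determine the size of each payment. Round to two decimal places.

Level ordinary annuity; solve FV = PMT × [((1+r)^n − 1)/r] for PMT.
Periodic rate r = 0.1185/12 per month; n is counted in months.
With n = 240: PMT = 5,000,000 / ([((1+r)^n − 1)/r]) = A$5,157.33

A$5,157.33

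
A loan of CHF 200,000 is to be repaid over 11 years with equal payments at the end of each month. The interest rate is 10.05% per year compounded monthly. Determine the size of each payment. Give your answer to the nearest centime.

Level ordinary annuity; solve PV = PMT × [(1 − (1+r)^−n)/r] for PMT.
Periodic rate r = 0.1005/12 per month; n is counted in months.
With n = 132: PMT = 200,000 / ([(1 − (1+r)^−n)/r]) = CHF 2,509.64

CHF 2,509.64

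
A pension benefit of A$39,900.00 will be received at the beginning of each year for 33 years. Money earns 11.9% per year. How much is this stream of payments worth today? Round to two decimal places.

A$366,013.68

This is an annuity due: 33 payments of A$39,900.00 at the beginning of each year.
Periodic rate r = 0.119 per year.
PV = PMT × [(1 − (1+r)^−n)/r] × (1+r) = 39,900 × [1 − (1+r)^−33] / r × (1+r) = A$366,013.68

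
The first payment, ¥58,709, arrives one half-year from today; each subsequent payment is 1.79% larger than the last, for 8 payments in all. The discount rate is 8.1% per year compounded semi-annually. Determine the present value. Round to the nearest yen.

¥418,526

Periodic rate r = 0.081/2 per half-year; n is counted in half-years.
Growing ordinary annuity: PV = PMT₁ × [1 − ((1+g)/(1+r))^n] / (r − g) = 58,709 × [1 − ((1+0.0179)/(1+r))^8] / (r − 0.0179) = ¥418,526.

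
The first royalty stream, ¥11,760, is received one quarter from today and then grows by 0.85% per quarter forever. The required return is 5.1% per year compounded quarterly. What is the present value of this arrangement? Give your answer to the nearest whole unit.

¥2,767,059

Periodic rate r = 0.051/4 per quarter.
Growing perpetuity (Gordon): PV = PMT₁ / (r − g) = 11,760 / (r − 0.0085) = ¥2,767,059.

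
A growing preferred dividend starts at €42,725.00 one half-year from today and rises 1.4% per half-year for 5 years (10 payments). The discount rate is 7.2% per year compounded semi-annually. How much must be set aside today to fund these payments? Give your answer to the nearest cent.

Periodic rate r = 0.072/2 per half-year; n is counted in half-years.
Growing ordinary annuity: PV = PMT₁ × [1 − ((1+g)/(1+r))^n] / (r − g) = 42,725 × [1 − ((1+0.014)/(1+r))^10] / (r − 0.014) = €375,145.07.

€375,145.07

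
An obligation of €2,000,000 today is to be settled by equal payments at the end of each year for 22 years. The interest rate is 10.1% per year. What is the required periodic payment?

Level ordinary annuity; solve PV = PMT × [(1 − (1+r)^−n)/r] for PMT.
Periodic rate r = 0.101 per year.
With n = 22: PMT = 2,000,000 / ([(1 − (1+r)^−n)/r]) = €229,653.64

€229,653.64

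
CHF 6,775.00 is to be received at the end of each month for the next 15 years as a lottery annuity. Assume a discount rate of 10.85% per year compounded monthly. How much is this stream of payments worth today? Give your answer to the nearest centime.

This is an ordinary annuity: 180 payments of CHF 6,775.00 at the end of each month.
Periodic rate r = 0.1085/12 per month; n is counted in months.
PV = PMT × [(1 − (1+r)^−n)/r] = 6,775 × [1 − (1+r)^−180] / r = CHF 601,049.17

CHF 601,049.17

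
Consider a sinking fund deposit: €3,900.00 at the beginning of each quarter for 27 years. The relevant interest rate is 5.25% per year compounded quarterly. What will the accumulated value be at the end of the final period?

€929,894.08

This is an annuity due: 108 deposits of €3,900.00 at the beginning of each quarter.
Periodic rate r = 0.0525/4 per quarter; n is counted in quarters.
FV = PMT × [((1+r)^n − 1)/r] × (1+r) = 3,900 × [(1+r)^108 − 1] / r × (1+r) = €929,894.08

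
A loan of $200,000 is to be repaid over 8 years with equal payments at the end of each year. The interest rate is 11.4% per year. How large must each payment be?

Level ordinary annuity; solve PV = PMT × [(1 − (1+r)^−n)/r] for PMT.
Periodic rate r = 0.114 per year.
With n = 8: PMT = 200,000 / ([(1 − (1+r)^−n)/r]) = $39,420.27

$39,420.27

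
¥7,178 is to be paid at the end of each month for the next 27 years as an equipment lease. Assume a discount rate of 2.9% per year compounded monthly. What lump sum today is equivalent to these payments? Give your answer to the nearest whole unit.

¥1,611,442

This is an ordinary annuity: 324 payments of ¥7,178 at the end of each month.
Periodic rate r = 0.029/12 per month; n is counted in months.
PV = PMT × [(1 − (1+r)^−n)/r] = 7,178 × [1 − (1+r)^−324] / r = ¥1,611,442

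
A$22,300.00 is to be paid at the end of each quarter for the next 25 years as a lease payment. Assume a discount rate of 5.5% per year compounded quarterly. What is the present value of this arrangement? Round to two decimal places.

This is an ordinary annuity: 100 payments of A$22,300.00 at the end of each quarter.
Periodic rate r = 0.055/4 per quarter; n is counted in quarters.
PV = PMT × [(1 − (1+r)^−n)/r] = 22,300 × [1 − (1+r)^−100] / r = A$1,207,899.10

A$1,207,899.10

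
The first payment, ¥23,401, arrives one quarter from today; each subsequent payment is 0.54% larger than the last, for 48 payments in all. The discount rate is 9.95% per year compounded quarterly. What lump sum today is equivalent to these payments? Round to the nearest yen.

Periodic rate r = 0.0995/4 per quarter; n is counted in quarters.
Growing ordinary annuity: PV = PMT₁ × [1 − ((1+g)/(1+r))^n] / (r − g) = 23,401 × [1 − ((1+0.0054)/(1+r))^48] / (r − 0.0054) = ¥723,160.

¥723,160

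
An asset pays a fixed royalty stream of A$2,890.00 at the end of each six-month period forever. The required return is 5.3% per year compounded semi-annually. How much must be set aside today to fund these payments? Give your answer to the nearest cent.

Periodic rate r = 0.053/2 per half-year.
Level perpetuity: PV = PMT / r = 2,890 / (0.053/2) = A$109,056.60.

A$109,056.60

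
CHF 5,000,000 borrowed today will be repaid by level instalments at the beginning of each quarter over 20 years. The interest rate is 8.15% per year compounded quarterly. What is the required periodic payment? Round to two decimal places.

CHF 124,670.96

Level annuity due; solve PV = PMT × [(1 − (1+r)^−n)/r] × (1+r) for PMT.
Periodic rate r = 0.0815/4 per quarter; n is counted in quarters.
With n = 80: PMT = 5,000,000 / ([(1 − (1+r)^−n)/r] × (1+r)) = CHF 124,670.96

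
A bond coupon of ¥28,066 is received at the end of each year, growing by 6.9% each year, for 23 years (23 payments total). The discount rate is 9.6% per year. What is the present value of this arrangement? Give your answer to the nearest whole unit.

Periodic rate r = 0.096 per year.
Growing ordinary annuity: PV = PMT₁ × [1 − ((1+g)/(1+r))^n] / (r − g) = 28,066 × [1 − ((1+0.069)/(1+r))^23] / (r − 0.069) = ¥453,800.

¥453,800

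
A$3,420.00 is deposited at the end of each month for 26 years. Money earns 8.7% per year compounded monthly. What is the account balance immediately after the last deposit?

This is an ordinary annuity: 312 deposits of A$3,420.00 at the end of each month.
Periodic rate r = 0.087/12 per month; n is counted in months.
FV = PMT × [((1+r)^n − 1)/r] = 3,420 × [(1+r)^312 − 1] / r = A$4,021,087.70

A$4,021,087.70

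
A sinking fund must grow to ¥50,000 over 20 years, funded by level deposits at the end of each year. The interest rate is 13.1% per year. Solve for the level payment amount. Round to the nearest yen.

¥611

Level ordinary annuity; solve FV = PMT × [((1+r)^n − 1)/r] for PMT.
Periodic rate r = 0.131 per year.
With n = 20: PMT = 50,000 / ([((1+r)^n − 1)/r]) = ¥611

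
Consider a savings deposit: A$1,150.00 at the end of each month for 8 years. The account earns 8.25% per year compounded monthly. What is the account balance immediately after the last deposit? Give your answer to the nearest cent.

This is an ordinary annuity: 96 deposits of A$1,150.00 at the end of each month.
Periodic rate r = 0.0825/12 per month; n is counted in months.
FV = PMT × [((1+r)^n − 1)/r] = 1,150 × [(1+r)^96 − 1] / r = A$155,635.18

A$155,635.18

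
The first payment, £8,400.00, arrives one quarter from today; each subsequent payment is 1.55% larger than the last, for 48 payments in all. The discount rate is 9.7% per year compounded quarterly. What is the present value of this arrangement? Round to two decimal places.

£324,052.77

Periodic rate r = 0.097/4 per quarter; n is counted in quarters.
Growing ordinary annuity: PV = PMT₁ × [1 − ((1+g)/(1+r))^n] / (r − g) = 8,400 × [1 − ((1+0.0155)/(1+r))^48] / (r − 0.0155) = £324,052.77.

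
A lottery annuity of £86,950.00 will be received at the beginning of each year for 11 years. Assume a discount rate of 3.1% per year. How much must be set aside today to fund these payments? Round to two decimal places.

This is an annuity due: 11 payments of £86,950.00 at the beginning of each year.
Periodic rate r = 0.031 per year.
PV = PMT × [(1 − (1+r)^−n)/r] × (1+r) = 86,950 × [1 − (1+r)^−11] / r × (1+r) = £824,880.26

£824,880.26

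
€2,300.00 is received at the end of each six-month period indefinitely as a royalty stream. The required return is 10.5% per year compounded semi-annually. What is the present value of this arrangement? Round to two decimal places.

€43,809.52

Periodic rate r = 0.105/2 per half-year.
Level perpetuity: PV = PMT / r = 2,300 / (0.105/2) = €43,809.52.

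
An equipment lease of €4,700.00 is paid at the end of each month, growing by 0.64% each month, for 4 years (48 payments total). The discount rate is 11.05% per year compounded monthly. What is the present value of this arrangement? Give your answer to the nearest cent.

Periodic rate r = 0.1105/12 per month; n is counted in months.
Growing ordinary annuity: PV = PMT₁ × [1 − ((1+g)/(1+r))^n] / (r − g) = 4,700 × [1 − ((1+0.0064)/(1+r))^48] / (r − 0.0064) = €209,528.03.

€209,528.03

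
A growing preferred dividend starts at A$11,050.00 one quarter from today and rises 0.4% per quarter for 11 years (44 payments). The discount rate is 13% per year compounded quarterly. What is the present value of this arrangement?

A$274,573.58

Periodic rate r = 0.13/4 per quarter; n is counted in quarters.
Growing ordinary annuity: PV = PMT₁ × [1 − ((1+g)/(1+r))^n] / (r − g) = 11,050 × [1 − ((1+0.004)/(1+r))^44] / (r − 0.004) = A$274,573.58.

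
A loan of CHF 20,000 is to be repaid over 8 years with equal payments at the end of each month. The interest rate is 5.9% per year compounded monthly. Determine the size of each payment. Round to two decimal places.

Level ordinary annuity; solve PV = PMT × [(1 − (1+r)^−n)/r] for PMT.
Periodic rate r = 0.059/12 per month; n is counted in months.
With n = 96: PMT = 20,000 / ([(1 − (1+r)^−n)/r]) = CHF 261.86

CHF 261.86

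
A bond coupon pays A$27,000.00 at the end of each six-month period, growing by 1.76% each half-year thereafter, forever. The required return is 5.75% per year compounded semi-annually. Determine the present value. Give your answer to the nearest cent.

A$2,421,524.66

Periodic rate r = 0.0575/2 per half-year.
Growing perpetuity (Gordon): PV = PMT₁ / (r − g) = 27,000 / (r − 0.0176) = A$2,421,524.66.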